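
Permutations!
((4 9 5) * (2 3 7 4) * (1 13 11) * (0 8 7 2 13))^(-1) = [1, 11, 3, 2, 7, 9, 6, 8, 0, 4, 10, 13, 12, 5] = (0 1 11 13 5 9 4 7 8)(2 3)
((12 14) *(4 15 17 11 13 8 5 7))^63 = (4 7 5 8 13 11 17 15)(12 14) = [0, 1, 2, 3, 7, 8, 6, 5, 13, 9, 10, 17, 14, 11, 12, 4, 16, 15]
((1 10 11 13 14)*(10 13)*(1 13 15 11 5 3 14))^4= [0, 5, 2, 15, 4, 1, 6, 7, 8, 9, 13, 14, 12, 10, 11, 3]= (1 5)(3 15)(10 13)(11 14)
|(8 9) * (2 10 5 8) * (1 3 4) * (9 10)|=|(1 3 4)(2 9)(5 8 10)|=6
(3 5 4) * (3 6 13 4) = (3 5)(4 6 13) = [0, 1, 2, 5, 6, 3, 13, 7, 8, 9, 10, 11, 12, 4]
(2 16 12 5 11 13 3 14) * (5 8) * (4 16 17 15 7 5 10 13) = (2 17 15 7 5 11 4 16 12 8 10 13 3 14) = [0, 1, 17, 14, 16, 11, 6, 5, 10, 9, 13, 4, 8, 3, 2, 7, 12, 15]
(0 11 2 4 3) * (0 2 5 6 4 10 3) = (0 11 5 6 4)(2 10 3) = [11, 1, 10, 2, 0, 6, 4, 7, 8, 9, 3, 5]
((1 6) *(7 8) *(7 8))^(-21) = (8)(1 6) = [0, 6, 2, 3, 4, 5, 1, 7, 8]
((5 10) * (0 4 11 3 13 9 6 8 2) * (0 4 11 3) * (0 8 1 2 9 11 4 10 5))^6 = (0 9 4 6 3 1 13 2 11 10 8) = [9, 13, 11, 1, 6, 5, 3, 7, 0, 4, 8, 10, 12, 2]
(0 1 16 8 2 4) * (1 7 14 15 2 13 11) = [7, 16, 4, 3, 0, 5, 6, 14, 13, 9, 10, 1, 12, 11, 15, 2, 8] = (0 7 14 15 2 4)(1 16 8 13 11)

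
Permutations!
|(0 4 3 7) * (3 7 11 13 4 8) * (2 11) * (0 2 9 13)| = 9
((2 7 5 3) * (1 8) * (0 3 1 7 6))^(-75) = [3, 8, 6, 2, 4, 1, 0, 5, 7] = (0 3 2 6)(1 8 7 5)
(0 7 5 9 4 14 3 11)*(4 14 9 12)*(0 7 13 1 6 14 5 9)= [13, 6, 2, 11, 0, 12, 14, 9, 8, 5, 10, 7, 4, 1, 3]= (0 13 1 6 14 3 11 7 9 5 12 4)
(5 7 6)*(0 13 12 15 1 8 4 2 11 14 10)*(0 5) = (0 13 12 15 1 8 4 2 11 14 10 5 7 6) = [13, 8, 11, 3, 2, 7, 0, 6, 4, 9, 5, 14, 15, 12, 10, 1]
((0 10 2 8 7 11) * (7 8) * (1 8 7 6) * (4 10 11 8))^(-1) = (0 11)(1 6 2 10 4)(7 8) = [11, 6, 10, 3, 1, 5, 2, 8, 7, 9, 4, 0]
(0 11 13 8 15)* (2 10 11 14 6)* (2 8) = (0 14 6 8 15)(2 10 11 13) = [14, 1, 10, 3, 4, 5, 8, 7, 15, 9, 11, 13, 12, 2, 6, 0]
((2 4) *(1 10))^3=[0, 10, 4, 3, 2, 5, 6, 7, 8, 9, 1]=(1 10)(2 4)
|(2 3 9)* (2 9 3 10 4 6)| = 4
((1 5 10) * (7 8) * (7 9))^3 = (10) = [0, 1, 2, 3, 4, 5, 6, 7, 8, 9, 10]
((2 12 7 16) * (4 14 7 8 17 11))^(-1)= (2 16 7 14 4 11 17 8 12)= [0, 1, 16, 3, 11, 5, 6, 14, 12, 9, 10, 17, 2, 13, 4, 15, 7, 8]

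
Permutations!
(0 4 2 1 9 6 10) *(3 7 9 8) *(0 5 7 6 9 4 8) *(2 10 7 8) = (0 2 1)(3 6 7 4 10 5 8) = [2, 0, 1, 6, 10, 8, 7, 4, 3, 9, 5]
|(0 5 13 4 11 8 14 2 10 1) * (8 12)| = 11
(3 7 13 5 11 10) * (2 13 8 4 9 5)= (2 13)(3 7 8 4 9 5 11 10)= [0, 1, 13, 7, 9, 11, 6, 8, 4, 5, 3, 10, 12, 2]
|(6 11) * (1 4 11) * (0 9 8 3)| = 4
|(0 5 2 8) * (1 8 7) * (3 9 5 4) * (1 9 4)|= 12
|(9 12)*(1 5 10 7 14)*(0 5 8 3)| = |(0 5 10 7 14 1 8 3)(9 12)| = 8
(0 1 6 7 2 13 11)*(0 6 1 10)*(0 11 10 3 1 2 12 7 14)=(0 3 1 2 13 10 11 6 14)(7 12)=[3, 2, 13, 1, 4, 5, 14, 12, 8, 9, 11, 6, 7, 10, 0]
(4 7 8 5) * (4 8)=[0, 1, 2, 3, 7, 8, 6, 4, 5]=(4 7)(5 8)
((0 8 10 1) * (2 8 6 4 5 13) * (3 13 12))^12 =[6, 0, 8, 13, 5, 12, 4, 7, 10, 9, 1, 11, 3, 2] =(0 6 4 5 12 3 13 2 8 10 1)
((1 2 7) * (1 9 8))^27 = (1 7 8 2 9) = [0, 7, 9, 3, 4, 5, 6, 8, 2, 1]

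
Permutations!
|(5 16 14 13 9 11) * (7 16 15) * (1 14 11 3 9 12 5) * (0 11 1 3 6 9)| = 24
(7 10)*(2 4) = (2 4)(7 10) = [0, 1, 4, 3, 2, 5, 6, 10, 8, 9, 7]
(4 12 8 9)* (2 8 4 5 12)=(2 8 9 5 12 4)=[0, 1, 8, 3, 2, 12, 6, 7, 9, 5, 10, 11, 4]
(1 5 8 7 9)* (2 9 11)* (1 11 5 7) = (1 7 5 8)(2 9 11) = [0, 7, 9, 3, 4, 8, 6, 5, 1, 11, 10, 2]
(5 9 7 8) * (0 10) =(0 10)(5 9 7 8) =[10, 1, 2, 3, 4, 9, 6, 8, 5, 7, 0]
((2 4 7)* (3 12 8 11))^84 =(12) =[0, 1, 2, 3, 4, 5, 6, 7, 8, 9, 10, 11, 12]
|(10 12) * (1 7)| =|(1 7)(10 12)| =2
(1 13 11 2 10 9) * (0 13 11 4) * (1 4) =(0 13 1 11 2 10 9 4) =[13, 11, 10, 3, 0, 5, 6, 7, 8, 4, 9, 2, 12, 1]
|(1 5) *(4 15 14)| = 6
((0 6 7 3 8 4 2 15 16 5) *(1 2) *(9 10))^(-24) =(0 16 2 4 3 6 5 15 1 8 7) =[16, 8, 4, 6, 3, 15, 5, 0, 7, 9, 10, 11, 12, 13, 14, 1, 2]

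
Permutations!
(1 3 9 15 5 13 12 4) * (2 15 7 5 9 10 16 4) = [0, 3, 15, 10, 1, 13, 6, 5, 8, 7, 16, 11, 2, 12, 14, 9, 4] = (1 3 10 16 4)(2 15 9 7 5 13 12)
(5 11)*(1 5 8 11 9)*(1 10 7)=[0, 5, 2, 3, 4, 9, 6, 1, 11, 10, 7, 8]=(1 5 9 10 7)(8 11)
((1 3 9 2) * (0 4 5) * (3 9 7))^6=(9)=[0, 1, 2, 3, 4, 5, 6, 7, 8, 9]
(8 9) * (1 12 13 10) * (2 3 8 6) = (1 12 13 10)(2 3 8 9 6) = [0, 12, 3, 8, 4, 5, 2, 7, 9, 6, 1, 11, 13, 10]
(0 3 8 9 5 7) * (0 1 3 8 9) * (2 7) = (0 8)(1 3 9 5 2 7) = [8, 3, 7, 9, 4, 2, 6, 1, 0, 5]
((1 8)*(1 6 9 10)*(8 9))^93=(10)(6 8)=[0, 1, 2, 3, 4, 5, 8, 7, 6, 9, 10]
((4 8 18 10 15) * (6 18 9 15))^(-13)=[0, 1, 2, 3, 15, 5, 10, 7, 4, 8, 18, 11, 12, 13, 14, 9, 16, 17, 6]=(4 15 9 8)(6 10 18)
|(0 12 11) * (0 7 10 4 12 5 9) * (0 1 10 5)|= |(1 10 4 12 11 7 5 9)|= 8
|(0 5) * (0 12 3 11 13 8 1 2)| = 9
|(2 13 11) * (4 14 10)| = |(2 13 11)(4 14 10)| = 3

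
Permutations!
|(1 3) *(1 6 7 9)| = 5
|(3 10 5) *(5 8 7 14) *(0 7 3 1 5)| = 6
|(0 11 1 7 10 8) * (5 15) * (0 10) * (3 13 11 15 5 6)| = 8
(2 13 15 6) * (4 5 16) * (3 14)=(2 13 15 6)(3 14)(4 5 16)=[0, 1, 13, 14, 5, 16, 2, 7, 8, 9, 10, 11, 12, 15, 3, 6, 4]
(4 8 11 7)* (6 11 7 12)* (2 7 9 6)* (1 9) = (1 9 6 11 12 2 7 4 8) = [0, 9, 7, 3, 8, 5, 11, 4, 1, 6, 10, 12, 2]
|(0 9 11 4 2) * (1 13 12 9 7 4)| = |(0 7 4 2)(1 13 12 9 11)| = 20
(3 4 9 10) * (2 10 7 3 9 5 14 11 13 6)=(2 10 9 7 3 4 5 14 11 13 6)=[0, 1, 10, 4, 5, 14, 2, 3, 8, 7, 9, 13, 12, 6, 11]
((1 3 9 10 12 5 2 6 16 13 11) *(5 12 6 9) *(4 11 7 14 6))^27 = (1 2 4 3 9 11 5 10)(6 13 14 16 7) = [0, 2, 4, 9, 3, 10, 13, 6, 8, 11, 1, 5, 12, 14, 16, 15, 7]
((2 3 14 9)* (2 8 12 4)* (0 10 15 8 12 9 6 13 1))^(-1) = (0 1 13 6 14 3 2 4 12 9 8 15 10) = [1, 13, 4, 2, 12, 5, 14, 7, 15, 8, 0, 11, 9, 6, 3, 10]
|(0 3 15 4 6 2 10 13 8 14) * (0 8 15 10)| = |(0 3 10 13 15 4 6 2)(8 14)| = 8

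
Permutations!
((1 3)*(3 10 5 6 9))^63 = (1 6)(3 5)(9 10) = [0, 6, 2, 5, 4, 3, 1, 7, 8, 10, 9]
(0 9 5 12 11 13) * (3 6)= (0 9 5 12 11 13)(3 6)= [9, 1, 2, 6, 4, 12, 3, 7, 8, 5, 10, 13, 11, 0]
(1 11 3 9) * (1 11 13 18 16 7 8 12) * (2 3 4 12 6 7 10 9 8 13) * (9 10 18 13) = (1 2 3 8 6 7 9 11 4 12)(16 18) = [0, 2, 3, 8, 12, 5, 7, 9, 6, 11, 10, 4, 1, 13, 14, 15, 18, 17, 16]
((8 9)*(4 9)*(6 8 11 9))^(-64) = (11)(4 8 6) = [0, 1, 2, 3, 8, 5, 4, 7, 6, 9, 10, 11]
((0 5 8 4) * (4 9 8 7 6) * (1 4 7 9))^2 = (0 9 1)(4 5 8) = [9, 0, 2, 3, 5, 8, 6, 7, 4, 1]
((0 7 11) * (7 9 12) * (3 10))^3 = [7, 1, 2, 10, 4, 5, 6, 9, 8, 11, 3, 12, 0] = (0 7 9 11 12)(3 10)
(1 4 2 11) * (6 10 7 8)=(1 4 2 11)(6 10 7 8)=[0, 4, 11, 3, 2, 5, 10, 8, 6, 9, 7, 1]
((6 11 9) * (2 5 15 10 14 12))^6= (15)= [0, 1, 2, 3, 4, 5, 6, 7, 8, 9, 10, 11, 12, 13, 14, 15]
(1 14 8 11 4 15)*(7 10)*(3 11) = (1 14 8 3 11 4 15)(7 10) = [0, 14, 2, 11, 15, 5, 6, 10, 3, 9, 7, 4, 12, 13, 8, 1]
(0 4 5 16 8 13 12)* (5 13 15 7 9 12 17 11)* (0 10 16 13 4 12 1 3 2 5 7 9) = (0 12 10 16 8 15 9 1 3 2 5 13 17 11 7) = [12, 3, 5, 2, 4, 13, 6, 0, 15, 1, 16, 7, 10, 17, 14, 9, 8, 11]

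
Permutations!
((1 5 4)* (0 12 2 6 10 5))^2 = (0 2 10 4)(1 12 6 5) = [2, 12, 10, 3, 0, 1, 5, 7, 8, 9, 4, 11, 6]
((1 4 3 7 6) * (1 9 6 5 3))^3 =(1 4)(6 9) =[0, 4, 2, 3, 1, 5, 9, 7, 8, 6]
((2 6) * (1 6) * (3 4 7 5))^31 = (1 6 2)(3 5 7 4) = [0, 6, 1, 5, 3, 7, 2, 4]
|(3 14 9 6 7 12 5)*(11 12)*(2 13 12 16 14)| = 30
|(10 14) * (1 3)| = 2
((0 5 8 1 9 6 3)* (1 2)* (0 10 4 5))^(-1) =(1 2 8 5 4 10 3 6 9) =[0, 2, 8, 6, 10, 4, 9, 7, 5, 1, 3]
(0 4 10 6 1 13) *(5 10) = [4, 13, 2, 3, 5, 10, 1, 7, 8, 9, 6, 11, 12, 0] = (0 4 5 10 6 1 13)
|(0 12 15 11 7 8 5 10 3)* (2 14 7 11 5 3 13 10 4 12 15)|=|(0 15 5 4 12 2 14 7 8 3)(10 13)|=10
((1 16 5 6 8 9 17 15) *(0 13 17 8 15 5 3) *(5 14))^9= (0 3 16 1 15 6 5 14 17 13)(8 9)= [3, 15, 2, 16, 4, 14, 5, 7, 9, 8, 10, 11, 12, 0, 17, 6, 1, 13]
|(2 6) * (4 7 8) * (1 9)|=6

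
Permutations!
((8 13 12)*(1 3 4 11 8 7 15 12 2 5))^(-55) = [0, 3, 5, 4, 11, 1, 6, 12, 13, 9, 10, 8, 15, 2, 14, 7] = (1 3 4 11 8 13 2 5)(7 12 15)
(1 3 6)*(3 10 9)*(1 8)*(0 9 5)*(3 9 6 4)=(0 6 8 1 10 5)(3 4)=[6, 10, 2, 4, 3, 0, 8, 7, 1, 9, 5]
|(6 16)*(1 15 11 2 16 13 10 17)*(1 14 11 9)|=|(1 15 9)(2 16 6 13 10 17 14 11)|=24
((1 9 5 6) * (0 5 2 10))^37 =(0 6 9 10 5 1 2) =[6, 2, 0, 3, 4, 1, 9, 7, 8, 10, 5]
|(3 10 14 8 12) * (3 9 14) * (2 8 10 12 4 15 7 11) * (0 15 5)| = 40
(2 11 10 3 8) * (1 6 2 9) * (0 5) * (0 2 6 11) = [5, 11, 0, 8, 4, 2, 6, 7, 9, 1, 3, 10] = (0 5 2)(1 11 10 3 8 9)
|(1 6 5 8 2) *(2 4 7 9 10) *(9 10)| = |(1 6 5 8 4 7 10 2)| = 8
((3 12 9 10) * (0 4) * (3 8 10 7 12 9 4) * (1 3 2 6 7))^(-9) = (0 7)(2 12)(4 6)(8 10) = [7, 1, 12, 3, 6, 5, 4, 0, 10, 9, 8, 11, 2]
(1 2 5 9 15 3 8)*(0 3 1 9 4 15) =(0 3 8 9)(1 2 5 4 15) =[3, 2, 5, 8, 15, 4, 6, 7, 9, 0, 10, 11, 12, 13, 14, 1]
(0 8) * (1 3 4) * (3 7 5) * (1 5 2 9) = (0 8)(1 7 2 9)(3 4 5) = [8, 7, 9, 4, 5, 3, 6, 2, 0, 1]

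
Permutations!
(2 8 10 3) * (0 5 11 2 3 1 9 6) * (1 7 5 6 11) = (0 6)(1 9 11 2 8 10 7 5) = [6, 9, 8, 3, 4, 1, 0, 5, 10, 11, 7, 2]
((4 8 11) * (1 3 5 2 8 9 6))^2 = [0, 5, 11, 2, 6, 8, 3, 7, 4, 1, 10, 9] = (1 5 8 4 6 3 2 11 9)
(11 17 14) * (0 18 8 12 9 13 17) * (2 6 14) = (0 18 8 12 9 13 17 2 6 14 11) = [18, 1, 6, 3, 4, 5, 14, 7, 12, 13, 10, 0, 9, 17, 11, 15, 16, 2, 8]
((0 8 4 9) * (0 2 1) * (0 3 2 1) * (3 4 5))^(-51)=(9)(0 2 3 5 8)=[2, 1, 3, 5, 4, 8, 6, 7, 0, 9]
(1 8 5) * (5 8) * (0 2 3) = (8)(0 2 3)(1 5) = [2, 5, 3, 0, 4, 1, 6, 7, 8]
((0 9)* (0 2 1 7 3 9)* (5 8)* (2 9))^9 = (9)(1 7 3 2)(5 8) = [0, 7, 1, 2, 4, 8, 6, 3, 5, 9]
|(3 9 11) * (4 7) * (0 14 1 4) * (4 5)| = 6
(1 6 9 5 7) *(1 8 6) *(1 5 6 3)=(1 5 7 8 3)(6 9)=[0, 5, 2, 1, 4, 7, 9, 8, 3, 6]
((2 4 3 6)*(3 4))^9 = [0, 1, 2, 3, 4, 5, 6] = (6)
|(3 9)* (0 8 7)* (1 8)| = 4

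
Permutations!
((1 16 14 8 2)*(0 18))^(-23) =(0 18)(1 14 2 16 8) =[18, 14, 16, 3, 4, 5, 6, 7, 1, 9, 10, 11, 12, 13, 2, 15, 8, 17, 0]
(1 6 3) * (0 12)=(0 12)(1 6 3)=[12, 6, 2, 1, 4, 5, 3, 7, 8, 9, 10, 11, 0]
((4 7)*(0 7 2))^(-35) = (0 7 4 2) = [7, 1, 0, 3, 2, 5, 6, 4]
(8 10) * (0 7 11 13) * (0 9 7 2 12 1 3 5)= (0 2 12 1 3 5)(7 11 13 9)(8 10)= [2, 3, 12, 5, 4, 0, 6, 11, 10, 7, 8, 13, 1, 9]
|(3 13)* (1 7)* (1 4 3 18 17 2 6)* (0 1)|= 10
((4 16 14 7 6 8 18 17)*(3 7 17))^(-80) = (18) = [0, 1, 2, 3, 4, 5, 6, 7, 8, 9, 10, 11, 12, 13, 14, 15, 16, 17, 18]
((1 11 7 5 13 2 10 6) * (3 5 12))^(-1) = (1 6 10 2 13 5 3 12 7 11) = [0, 6, 13, 12, 4, 3, 10, 11, 8, 9, 2, 1, 7, 5]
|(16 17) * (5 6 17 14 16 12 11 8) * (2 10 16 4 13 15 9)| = |(2 10 16 14 4 13 15 9)(5 6 17 12 11 8)| = 24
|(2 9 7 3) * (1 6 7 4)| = |(1 6 7 3 2 9 4)| = 7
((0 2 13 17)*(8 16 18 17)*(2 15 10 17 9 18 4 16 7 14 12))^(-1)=[17, 1, 12, 3, 16, 5, 6, 8, 13, 18, 15, 11, 14, 2, 7, 0, 4, 10, 9]=(0 17 10 15)(2 12 14 7 8 13)(4 16)(9 18)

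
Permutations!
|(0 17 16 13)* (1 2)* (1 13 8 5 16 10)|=6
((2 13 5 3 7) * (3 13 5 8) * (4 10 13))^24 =(13) =[0, 1, 2, 3, 4, 5, 6, 7, 8, 9, 10, 11, 12, 13]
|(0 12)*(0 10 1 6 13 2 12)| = |(1 6 13 2 12 10)| = 6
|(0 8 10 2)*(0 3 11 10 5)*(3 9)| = 15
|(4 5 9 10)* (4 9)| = |(4 5)(9 10)| = 2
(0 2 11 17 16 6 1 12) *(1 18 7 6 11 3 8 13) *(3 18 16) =(0 2 18 7 6 16 11 17 3 8 13 1 12) =[2, 12, 18, 8, 4, 5, 16, 6, 13, 9, 10, 17, 0, 1, 14, 15, 11, 3, 7]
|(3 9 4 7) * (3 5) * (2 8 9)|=7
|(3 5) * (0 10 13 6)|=|(0 10 13 6)(3 5)|=4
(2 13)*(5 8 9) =[0, 1, 13, 3, 4, 8, 6, 7, 9, 5, 10, 11, 12, 2] =(2 13)(5 8 9)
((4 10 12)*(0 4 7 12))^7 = (0 4 10)(7 12) = [4, 1, 2, 3, 10, 5, 6, 12, 8, 9, 0, 11, 7]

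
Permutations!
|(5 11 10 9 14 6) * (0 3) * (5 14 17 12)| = |(0 3)(5 11 10 9 17 12)(6 14)| = 6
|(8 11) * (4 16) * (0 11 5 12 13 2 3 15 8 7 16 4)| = 28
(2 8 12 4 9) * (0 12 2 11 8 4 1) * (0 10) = (0 12 1 10)(2 4 9 11 8) = [12, 10, 4, 3, 9, 5, 6, 7, 2, 11, 0, 8, 1]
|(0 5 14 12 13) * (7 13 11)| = 7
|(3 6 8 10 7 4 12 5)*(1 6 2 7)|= |(1 6 8 10)(2 7 4 12 5 3)|= 12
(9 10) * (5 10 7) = (5 10 9 7) = [0, 1, 2, 3, 4, 10, 6, 5, 8, 7, 9]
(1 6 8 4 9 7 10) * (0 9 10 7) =(0 9)(1 6 8 4 10) =[9, 6, 2, 3, 10, 5, 8, 7, 4, 0, 1]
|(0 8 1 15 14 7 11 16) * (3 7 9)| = 10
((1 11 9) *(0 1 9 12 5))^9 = (0 5 12 11 1) = [5, 0, 2, 3, 4, 12, 6, 7, 8, 9, 10, 1, 11]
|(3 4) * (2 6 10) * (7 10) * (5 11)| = 4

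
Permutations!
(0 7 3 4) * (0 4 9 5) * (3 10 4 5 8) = [7, 1, 2, 9, 5, 0, 6, 10, 3, 8, 4] = (0 7 10 4 5)(3 9 8)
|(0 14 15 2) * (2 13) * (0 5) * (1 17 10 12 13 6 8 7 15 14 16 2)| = |(0 16 2 5)(1 17 10 12 13)(6 8 7 15)| = 20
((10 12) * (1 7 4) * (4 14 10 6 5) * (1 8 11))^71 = (1 7 14 10 12 6 5 4 8 11) = [0, 7, 2, 3, 8, 4, 5, 14, 11, 9, 12, 1, 6, 13, 10]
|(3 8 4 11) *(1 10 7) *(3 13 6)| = |(1 10 7)(3 8 4 11 13 6)| = 6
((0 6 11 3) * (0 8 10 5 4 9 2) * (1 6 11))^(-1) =[2, 6, 9, 11, 5, 10, 1, 7, 3, 4, 8, 0] =(0 2 9 4 5 10 8 3 11)(1 6)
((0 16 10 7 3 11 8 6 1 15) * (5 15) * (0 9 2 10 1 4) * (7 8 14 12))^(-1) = (0 4 6 8 10 2 9 15 5 1 16)(3 7 12 14 11) = [4, 16, 9, 7, 6, 1, 8, 12, 10, 15, 2, 3, 14, 13, 11, 5, 0]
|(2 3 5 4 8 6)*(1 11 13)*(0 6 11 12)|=|(0 6 2 3 5 4 8 11 13 1 12)|=11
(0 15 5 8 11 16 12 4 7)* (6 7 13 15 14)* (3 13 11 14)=(0 3 13 15 5 8 14 6 7)(4 11 16 12)=[3, 1, 2, 13, 11, 8, 7, 0, 14, 9, 10, 16, 4, 15, 6, 5, 12]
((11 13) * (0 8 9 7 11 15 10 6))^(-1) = (0 6 10 15 13 11 7 9 8) = [6, 1, 2, 3, 4, 5, 10, 9, 0, 8, 15, 7, 12, 11, 14, 13]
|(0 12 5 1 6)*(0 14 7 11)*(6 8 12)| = |(0 6 14 7 11)(1 8 12 5)| = 20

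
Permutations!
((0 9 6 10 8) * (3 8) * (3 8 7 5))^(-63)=(0 6 8 9 10)=[6, 1, 2, 3, 4, 5, 8, 7, 9, 10, 0]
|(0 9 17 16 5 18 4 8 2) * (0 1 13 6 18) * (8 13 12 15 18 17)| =|(0 9 8 2 1 12 15 18 4 13 6 17 16 5)| =14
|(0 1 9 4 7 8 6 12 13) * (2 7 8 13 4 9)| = 20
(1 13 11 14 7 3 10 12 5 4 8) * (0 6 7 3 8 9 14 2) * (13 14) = (0 6 7 8 1 14 3 10 12 5 4 9 13 11 2) = [6, 14, 0, 10, 9, 4, 7, 8, 1, 13, 12, 2, 5, 11, 3]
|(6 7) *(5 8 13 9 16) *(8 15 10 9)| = 10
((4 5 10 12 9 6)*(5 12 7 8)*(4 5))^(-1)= (4 8 7 10 5 6 9 12)= [0, 1, 2, 3, 8, 6, 9, 10, 7, 12, 5, 11, 4]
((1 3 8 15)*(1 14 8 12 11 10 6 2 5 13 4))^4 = (1 10 13 12 2)(3 6 4 11 5)(8 15 14) = [0, 10, 1, 6, 11, 3, 4, 7, 15, 9, 13, 5, 2, 12, 8, 14]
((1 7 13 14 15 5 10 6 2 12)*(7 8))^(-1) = (1 12 2 6 10 5 15 14 13 7 8) = [0, 12, 6, 3, 4, 15, 10, 8, 1, 9, 5, 11, 2, 7, 13, 14]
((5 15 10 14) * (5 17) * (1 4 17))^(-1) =(1 14 10 15 5 17 4) =[0, 14, 2, 3, 1, 17, 6, 7, 8, 9, 15, 11, 12, 13, 10, 5, 16, 4]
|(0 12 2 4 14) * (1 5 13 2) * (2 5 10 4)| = |(0 12 1 10 4 14)(5 13)| = 6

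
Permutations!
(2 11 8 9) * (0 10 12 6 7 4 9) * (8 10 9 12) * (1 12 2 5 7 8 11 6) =(0 9 5 7 4 2 6 8)(1 12)(10 11) =[9, 12, 6, 3, 2, 7, 8, 4, 0, 5, 11, 10, 1]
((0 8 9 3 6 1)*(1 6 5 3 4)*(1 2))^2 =(0 9 2)(1 8 4) =[9, 8, 0, 3, 1, 5, 6, 7, 4, 2]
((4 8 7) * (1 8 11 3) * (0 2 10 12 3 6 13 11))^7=(0 7 1 12 2 4 8 3 10)(6 13 11)=[7, 12, 4, 10, 8, 5, 13, 1, 3, 9, 0, 6, 2, 11]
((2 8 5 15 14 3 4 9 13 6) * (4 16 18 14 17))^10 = (2 8 5 15 17 4 9 13 6)(3 18)(14 16) = [0, 1, 8, 18, 9, 15, 2, 7, 5, 13, 10, 11, 12, 6, 16, 17, 14, 4, 3]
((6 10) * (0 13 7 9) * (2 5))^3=(0 9 7 13)(2 5)(6 10)=[9, 1, 5, 3, 4, 2, 10, 13, 8, 7, 6, 11, 12, 0]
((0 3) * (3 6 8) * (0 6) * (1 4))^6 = [0, 1, 2, 3, 4, 5, 6, 7, 8] = (8)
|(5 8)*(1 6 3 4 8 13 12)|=|(1 6 3 4 8 5 13 12)|=8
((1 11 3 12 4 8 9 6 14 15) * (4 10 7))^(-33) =(1 12 4 6)(3 7 9 15)(8 14 11 10) =[0, 12, 2, 7, 6, 5, 1, 9, 14, 15, 8, 10, 4, 13, 11, 3]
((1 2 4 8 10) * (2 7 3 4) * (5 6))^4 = (1 8 3)(4 7 10) = [0, 8, 2, 1, 7, 5, 6, 10, 3, 9, 4]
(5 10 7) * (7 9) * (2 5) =(2 5 10 9 7) =[0, 1, 5, 3, 4, 10, 6, 2, 8, 7, 9]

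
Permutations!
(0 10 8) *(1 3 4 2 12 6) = [10, 3, 12, 4, 2, 5, 1, 7, 0, 9, 8, 11, 6] = (0 10 8)(1 3 4 2 12 6)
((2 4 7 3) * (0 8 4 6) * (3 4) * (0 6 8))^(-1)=[0, 1, 3, 8, 7, 5, 6, 4, 2]=(2 3 8)(4 7)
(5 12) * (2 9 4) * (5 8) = (2 9 4)(5 12 8) = [0, 1, 9, 3, 2, 12, 6, 7, 5, 4, 10, 11, 8]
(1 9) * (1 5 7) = (1 9 5 7) = [0, 9, 2, 3, 4, 7, 6, 1, 8, 5]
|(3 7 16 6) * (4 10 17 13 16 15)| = 9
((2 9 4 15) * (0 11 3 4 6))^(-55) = [11, 1, 9, 4, 15, 5, 0, 7, 8, 6, 10, 3, 12, 13, 14, 2] = (0 11 3 4 15 2 9 6)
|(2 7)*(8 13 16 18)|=4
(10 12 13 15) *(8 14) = (8 14)(10 12 13 15) = [0, 1, 2, 3, 4, 5, 6, 7, 14, 9, 12, 11, 13, 15, 8, 10]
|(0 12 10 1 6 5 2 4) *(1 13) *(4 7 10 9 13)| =11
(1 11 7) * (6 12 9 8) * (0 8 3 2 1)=(0 8 6 12 9 3 2 1 11 7)=[8, 11, 1, 2, 4, 5, 12, 0, 6, 3, 10, 7, 9]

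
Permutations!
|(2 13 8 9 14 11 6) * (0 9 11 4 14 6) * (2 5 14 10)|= |(0 9 6 5 14 4 10 2 13 8 11)|= 11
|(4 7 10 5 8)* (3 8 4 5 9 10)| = |(3 8 5 4 7)(9 10)| = 10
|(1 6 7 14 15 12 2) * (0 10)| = |(0 10)(1 6 7 14 15 12 2)| = 14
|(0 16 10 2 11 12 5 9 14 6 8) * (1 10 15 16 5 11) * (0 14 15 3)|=|(0 5 9 15 16 3)(1 10 2)(6 8 14)(11 12)|=6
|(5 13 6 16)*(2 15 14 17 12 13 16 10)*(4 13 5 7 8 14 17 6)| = |(2 15 17 12 5 16 7 8 14 6 10)(4 13)| = 22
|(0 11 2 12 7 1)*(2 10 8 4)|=9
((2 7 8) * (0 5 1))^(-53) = (0 5 1)(2 7 8) = [5, 0, 7, 3, 4, 1, 6, 8, 2]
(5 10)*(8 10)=[0, 1, 2, 3, 4, 8, 6, 7, 10, 9, 5]=(5 8 10)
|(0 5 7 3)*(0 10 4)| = 6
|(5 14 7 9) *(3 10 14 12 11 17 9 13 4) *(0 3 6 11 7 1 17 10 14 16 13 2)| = 30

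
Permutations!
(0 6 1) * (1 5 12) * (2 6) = (0 2 6 5 12 1) = [2, 0, 6, 3, 4, 12, 5, 7, 8, 9, 10, 11, 1]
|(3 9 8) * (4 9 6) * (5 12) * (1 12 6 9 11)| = 6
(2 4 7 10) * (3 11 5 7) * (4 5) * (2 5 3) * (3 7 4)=(2 7 10 5 4)(3 11)=[0, 1, 7, 11, 2, 4, 6, 10, 8, 9, 5, 3]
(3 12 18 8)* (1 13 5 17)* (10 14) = (1 13 5 17)(3 12 18 8)(10 14) = [0, 13, 2, 12, 4, 17, 6, 7, 3, 9, 14, 11, 18, 5, 10, 15, 16, 1, 8]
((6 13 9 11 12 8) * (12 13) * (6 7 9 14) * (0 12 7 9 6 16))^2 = (0 8 11 14)(9 13 16 12) = [8, 1, 2, 3, 4, 5, 6, 7, 11, 13, 10, 14, 9, 16, 0, 15, 12]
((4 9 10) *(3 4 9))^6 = (10) = [0, 1, 2, 3, 4, 5, 6, 7, 8, 9, 10]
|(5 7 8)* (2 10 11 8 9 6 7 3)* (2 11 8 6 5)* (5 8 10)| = 8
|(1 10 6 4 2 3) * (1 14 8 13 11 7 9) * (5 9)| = 13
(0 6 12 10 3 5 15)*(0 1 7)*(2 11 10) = (0 6 12 2 11 10 3 5 15 1 7) = [6, 7, 11, 5, 4, 15, 12, 0, 8, 9, 3, 10, 2, 13, 14, 1]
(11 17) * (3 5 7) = (3 5 7)(11 17) = [0, 1, 2, 5, 4, 7, 6, 3, 8, 9, 10, 17, 12, 13, 14, 15, 16, 11]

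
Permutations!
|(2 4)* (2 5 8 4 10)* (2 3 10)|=|(3 10)(4 5 8)|=6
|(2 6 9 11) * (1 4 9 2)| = |(1 4 9 11)(2 6)| = 4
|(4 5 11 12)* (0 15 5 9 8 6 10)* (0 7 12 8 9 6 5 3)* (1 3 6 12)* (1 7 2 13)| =24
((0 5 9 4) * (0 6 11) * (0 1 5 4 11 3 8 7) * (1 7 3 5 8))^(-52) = (0 9 4 11 6 7 5)(1 3 8) = [9, 3, 2, 8, 11, 0, 7, 5, 1, 4, 10, 6]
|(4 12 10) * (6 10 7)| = 5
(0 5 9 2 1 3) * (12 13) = (0 5 9 2 1 3)(12 13) = [5, 3, 1, 0, 4, 9, 6, 7, 8, 2, 10, 11, 13, 12]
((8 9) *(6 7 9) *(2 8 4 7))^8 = (2 6 8)(4 9 7) = [0, 1, 6, 3, 9, 5, 8, 4, 2, 7]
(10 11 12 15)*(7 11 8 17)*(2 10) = [0, 1, 10, 3, 4, 5, 6, 11, 17, 9, 8, 12, 15, 13, 14, 2, 16, 7] = (2 10 8 17 7 11 12 15)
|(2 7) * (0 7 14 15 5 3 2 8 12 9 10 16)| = |(0 7 8 12 9 10 16)(2 14 15 5 3)| = 35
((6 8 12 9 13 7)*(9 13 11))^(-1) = (6 7 13 12 8)(9 11) = [0, 1, 2, 3, 4, 5, 7, 13, 6, 11, 10, 9, 8, 12]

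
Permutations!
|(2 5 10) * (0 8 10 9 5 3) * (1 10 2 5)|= 4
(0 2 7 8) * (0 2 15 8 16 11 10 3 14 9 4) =(0 15 8 2 7 16 11 10 3 14 9 4) =[15, 1, 7, 14, 0, 5, 6, 16, 2, 4, 3, 10, 12, 13, 9, 8, 11]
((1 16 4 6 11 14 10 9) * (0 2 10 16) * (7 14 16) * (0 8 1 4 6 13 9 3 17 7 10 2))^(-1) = (1 8)(3 10 14 7 17)(4 9 13)(6 16 11) = [0, 8, 2, 10, 9, 5, 16, 17, 1, 13, 14, 6, 12, 4, 7, 15, 11, 3]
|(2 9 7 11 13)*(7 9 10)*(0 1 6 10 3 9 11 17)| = 30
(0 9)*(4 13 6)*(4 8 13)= (0 9)(6 8 13)= [9, 1, 2, 3, 4, 5, 8, 7, 13, 0, 10, 11, 12, 6]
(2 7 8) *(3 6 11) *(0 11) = (0 11 3 6)(2 7 8) = [11, 1, 7, 6, 4, 5, 0, 8, 2, 9, 10, 3]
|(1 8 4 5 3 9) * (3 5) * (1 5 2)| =|(1 8 4 3 9 5 2)| =7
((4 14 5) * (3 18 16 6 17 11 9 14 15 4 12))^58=(3 5 9 17 16)(6 18 12 14 11)=[0, 1, 2, 5, 4, 9, 18, 7, 8, 17, 10, 6, 14, 13, 11, 15, 3, 16, 12]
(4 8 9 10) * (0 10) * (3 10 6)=[6, 1, 2, 10, 8, 5, 3, 7, 9, 0, 4]=(0 6 3 10 4 8 9)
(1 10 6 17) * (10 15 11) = (1 15 11 10 6 17) = [0, 15, 2, 3, 4, 5, 17, 7, 8, 9, 6, 10, 12, 13, 14, 11, 16, 1]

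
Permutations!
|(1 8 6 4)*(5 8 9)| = |(1 9 5 8 6 4)| = 6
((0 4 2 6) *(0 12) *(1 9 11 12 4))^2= (0 9 12 1 11)(2 4 6)= [9, 11, 4, 3, 6, 5, 2, 7, 8, 12, 10, 0, 1]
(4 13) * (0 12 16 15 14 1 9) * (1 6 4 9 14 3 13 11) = [12, 14, 2, 13, 11, 5, 4, 7, 8, 0, 10, 1, 16, 9, 6, 3, 15] = (0 12 16 15 3 13 9)(1 14 6 4 11)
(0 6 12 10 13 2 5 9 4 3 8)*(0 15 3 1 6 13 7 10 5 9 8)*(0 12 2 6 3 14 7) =(0 13 6 2 9 4 1 3 12 5 8 15 14 7 10) =[13, 3, 9, 12, 1, 8, 2, 10, 15, 4, 0, 11, 5, 6, 7, 14]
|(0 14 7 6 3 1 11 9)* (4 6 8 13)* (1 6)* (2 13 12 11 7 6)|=|(0 14 6 3 2 13 4 1 7 8 12 11 9)|=13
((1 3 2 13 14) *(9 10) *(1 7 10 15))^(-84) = (1 10 13)(2 15 7)(3 9 14) = [0, 10, 15, 9, 4, 5, 6, 2, 8, 14, 13, 11, 12, 1, 3, 7]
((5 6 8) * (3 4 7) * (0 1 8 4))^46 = (0 7 6 8)(1 3 4 5) = [7, 3, 2, 4, 5, 1, 8, 6, 0]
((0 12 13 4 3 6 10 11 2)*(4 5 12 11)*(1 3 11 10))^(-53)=(0 4 2 10 11)(1 3 6)(5 12 13)=[4, 3, 10, 6, 2, 12, 1, 7, 8, 9, 11, 0, 13, 5]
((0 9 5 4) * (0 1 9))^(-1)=(1 4 5 9)=[0, 4, 2, 3, 5, 9, 6, 7, 8, 1]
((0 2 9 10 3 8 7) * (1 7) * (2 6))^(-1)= (0 7 1 8 3 10 9 2 6)= [7, 8, 6, 10, 4, 5, 0, 1, 3, 2, 9]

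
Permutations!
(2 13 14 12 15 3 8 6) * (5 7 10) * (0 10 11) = (0 10 5 7 11)(2 13 14 12 15 3 8 6) = [10, 1, 13, 8, 4, 7, 2, 11, 6, 9, 5, 0, 15, 14, 12, 3]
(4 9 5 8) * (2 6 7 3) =[0, 1, 6, 2, 9, 8, 7, 3, 4, 5] =(2 6 7 3)(4 9 5 8)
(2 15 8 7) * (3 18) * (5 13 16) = [0, 1, 15, 18, 4, 13, 6, 2, 7, 9, 10, 11, 12, 16, 14, 8, 5, 17, 3] = (2 15 8 7)(3 18)(5 13 16)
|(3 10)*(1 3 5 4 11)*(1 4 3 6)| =|(1 6)(3 10 5)(4 11)| =6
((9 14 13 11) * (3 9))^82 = (3 14 11 9 13) = [0, 1, 2, 14, 4, 5, 6, 7, 8, 13, 10, 9, 12, 3, 11]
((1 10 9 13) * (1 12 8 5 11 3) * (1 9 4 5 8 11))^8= [0, 1, 2, 12, 4, 5, 6, 7, 8, 11, 10, 13, 9, 3]= (3 12 9 11 13)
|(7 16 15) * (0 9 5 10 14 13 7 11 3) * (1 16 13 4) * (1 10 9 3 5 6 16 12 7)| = 12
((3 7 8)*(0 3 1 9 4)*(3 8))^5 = (9)(3 7) = [0, 1, 2, 7, 4, 5, 6, 3, 8, 9]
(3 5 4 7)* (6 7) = [0, 1, 2, 5, 6, 4, 7, 3] = (3 5 4 6 7)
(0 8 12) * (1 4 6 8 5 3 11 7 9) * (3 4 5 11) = (0 11 7 9 1 5 4 6 8 12) = [11, 5, 2, 3, 6, 4, 8, 9, 12, 1, 10, 7, 0]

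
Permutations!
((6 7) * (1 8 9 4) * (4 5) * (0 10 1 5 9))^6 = (0 1)(8 10) = [1, 0, 2, 3, 4, 5, 6, 7, 10, 9, 8]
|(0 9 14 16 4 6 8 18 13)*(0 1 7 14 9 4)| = |(0 4 6 8 18 13 1 7 14 16)| = 10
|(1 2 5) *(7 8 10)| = |(1 2 5)(7 8 10)| = 3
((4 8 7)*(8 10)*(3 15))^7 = (3 15)(4 7 8 10) = [0, 1, 2, 15, 7, 5, 6, 8, 10, 9, 4, 11, 12, 13, 14, 3]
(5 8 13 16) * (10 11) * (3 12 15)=(3 12 15)(5 8 13 16)(10 11)=[0, 1, 2, 12, 4, 8, 6, 7, 13, 9, 11, 10, 15, 16, 14, 3, 5]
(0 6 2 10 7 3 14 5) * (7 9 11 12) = (0 6 2 10 9 11 12 7 3 14 5) = [6, 1, 10, 14, 4, 0, 2, 3, 8, 11, 9, 12, 7, 13, 5]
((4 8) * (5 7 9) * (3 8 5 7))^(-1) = (3 5 4 8)(7 9) = [0, 1, 2, 5, 8, 4, 6, 9, 3, 7]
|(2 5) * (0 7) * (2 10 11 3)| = |(0 7)(2 5 10 11 3)| = 10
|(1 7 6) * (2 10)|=6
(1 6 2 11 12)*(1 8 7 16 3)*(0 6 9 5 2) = (0 6)(1 9 5 2 11 12 8 7 16 3) = [6, 9, 11, 1, 4, 2, 0, 16, 7, 5, 10, 12, 8, 13, 14, 15, 3]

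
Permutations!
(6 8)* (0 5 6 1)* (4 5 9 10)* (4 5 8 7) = (0 9 10 5 6 7 4 8 1) = [9, 0, 2, 3, 8, 6, 7, 4, 1, 10, 5]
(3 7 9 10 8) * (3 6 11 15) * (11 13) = (3 7 9 10 8 6 13 11 15) = [0, 1, 2, 7, 4, 5, 13, 9, 6, 10, 8, 15, 12, 11, 14, 3]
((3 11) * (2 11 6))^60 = (11) = [0, 1, 2, 3, 4, 5, 6, 7, 8, 9, 10, 11]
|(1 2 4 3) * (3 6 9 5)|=|(1 2 4 6 9 5 3)|=7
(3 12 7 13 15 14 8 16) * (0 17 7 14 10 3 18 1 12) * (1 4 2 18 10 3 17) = (0 1 12 14 8 16 10 17 7 13 15 3)(2 18 4) = [1, 12, 18, 0, 2, 5, 6, 13, 16, 9, 17, 11, 14, 15, 8, 3, 10, 7, 4]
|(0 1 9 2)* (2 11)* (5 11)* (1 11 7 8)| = 15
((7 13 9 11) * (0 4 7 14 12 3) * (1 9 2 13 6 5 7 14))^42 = [14, 1, 2, 4, 12, 5, 6, 7, 8, 9, 10, 11, 0, 13, 3] = (0 14 3 4 12)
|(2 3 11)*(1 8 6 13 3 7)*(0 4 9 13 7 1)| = 11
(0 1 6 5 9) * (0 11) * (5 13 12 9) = (0 1 6 13 12 9 11) = [1, 6, 2, 3, 4, 5, 13, 7, 8, 11, 10, 0, 9, 12]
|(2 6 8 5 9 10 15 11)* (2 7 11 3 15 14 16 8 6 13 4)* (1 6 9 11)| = |(1 6 9 10 14 16 8 5 11 7)(2 13 4)(3 15)| = 30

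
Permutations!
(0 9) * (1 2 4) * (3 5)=[9, 2, 4, 5, 1, 3, 6, 7, 8, 0]=(0 9)(1 2 4)(3 5)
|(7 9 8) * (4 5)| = 6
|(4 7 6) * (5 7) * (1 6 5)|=6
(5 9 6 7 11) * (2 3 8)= [0, 1, 3, 8, 4, 9, 7, 11, 2, 6, 10, 5]= (2 3 8)(5 9 6 7 11)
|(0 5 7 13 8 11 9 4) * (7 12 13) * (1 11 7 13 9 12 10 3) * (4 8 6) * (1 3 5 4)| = 8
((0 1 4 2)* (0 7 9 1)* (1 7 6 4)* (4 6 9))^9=[0, 1, 9, 3, 2, 5, 6, 4, 8, 7]=(2 9 7 4)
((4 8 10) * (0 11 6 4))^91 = (0 11 6 4 8 10) = [11, 1, 2, 3, 8, 5, 4, 7, 10, 9, 0, 6]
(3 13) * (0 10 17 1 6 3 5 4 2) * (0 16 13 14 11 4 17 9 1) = (0 10 9 1 6 3 14 11 4 2 16 13 5 17) = [10, 6, 16, 14, 2, 17, 3, 7, 8, 1, 9, 4, 12, 5, 11, 15, 13, 0]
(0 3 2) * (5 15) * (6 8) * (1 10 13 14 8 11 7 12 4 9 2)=(0 3 1 10 13 14 8 6 11 7 12 4 9 2)(5 15)=[3, 10, 0, 1, 9, 15, 11, 12, 6, 2, 13, 7, 4, 14, 8, 5]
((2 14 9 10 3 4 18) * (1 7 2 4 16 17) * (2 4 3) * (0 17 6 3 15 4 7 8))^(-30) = (18)(0 1)(2 9)(8 17)(10 14) = [1, 0, 9, 3, 4, 5, 6, 7, 17, 2, 14, 11, 12, 13, 10, 15, 16, 8, 18]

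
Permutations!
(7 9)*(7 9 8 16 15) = (7 8 16 15) = [0, 1, 2, 3, 4, 5, 6, 8, 16, 9, 10, 11, 12, 13, 14, 7, 15]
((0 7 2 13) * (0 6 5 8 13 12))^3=(0 12 2 7)(5 6 13 8)=[12, 1, 7, 3, 4, 6, 13, 0, 5, 9, 10, 11, 2, 8]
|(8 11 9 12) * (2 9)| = 5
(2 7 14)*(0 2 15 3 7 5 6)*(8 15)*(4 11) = [2, 1, 5, 7, 11, 6, 0, 14, 15, 9, 10, 4, 12, 13, 8, 3] = (0 2 5 6)(3 7 14 8 15)(4 11)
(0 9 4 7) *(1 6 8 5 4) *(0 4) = (0 9 1 6 8 5)(4 7) = [9, 6, 2, 3, 7, 0, 8, 4, 5, 1]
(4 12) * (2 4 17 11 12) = (2 4)(11 12 17) = [0, 1, 4, 3, 2, 5, 6, 7, 8, 9, 10, 12, 17, 13, 14, 15, 16, 11]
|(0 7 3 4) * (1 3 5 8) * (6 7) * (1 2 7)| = 20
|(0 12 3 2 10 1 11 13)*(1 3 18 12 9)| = |(0 9 1 11 13)(2 10 3)(12 18)| = 30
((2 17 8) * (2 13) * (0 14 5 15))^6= (0 5)(2 8)(13 17)(14 15)= [5, 1, 8, 3, 4, 0, 6, 7, 2, 9, 10, 11, 12, 17, 15, 14, 16, 13]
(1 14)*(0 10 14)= (0 10 14 1)= [10, 0, 2, 3, 4, 5, 6, 7, 8, 9, 14, 11, 12, 13, 1]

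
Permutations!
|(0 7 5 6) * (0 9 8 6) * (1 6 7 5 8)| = 6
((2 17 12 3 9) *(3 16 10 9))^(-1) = (2 9 10 16 12 17) = [0, 1, 9, 3, 4, 5, 6, 7, 8, 10, 16, 11, 17, 13, 14, 15, 12, 2]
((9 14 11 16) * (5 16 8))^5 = (5 8 11 14 9 16) = [0, 1, 2, 3, 4, 8, 6, 7, 11, 16, 10, 14, 12, 13, 9, 15, 5]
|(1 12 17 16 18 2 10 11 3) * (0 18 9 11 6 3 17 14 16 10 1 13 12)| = 20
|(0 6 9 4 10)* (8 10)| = |(0 6 9 4 8 10)| = 6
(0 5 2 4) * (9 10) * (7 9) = (0 5 2 4)(7 9 10) = [5, 1, 4, 3, 0, 2, 6, 9, 8, 10, 7]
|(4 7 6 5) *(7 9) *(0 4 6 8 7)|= 6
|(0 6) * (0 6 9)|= 2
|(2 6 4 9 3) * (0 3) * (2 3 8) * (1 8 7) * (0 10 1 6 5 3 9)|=28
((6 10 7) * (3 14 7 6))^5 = (3 7 14)(6 10) = [0, 1, 2, 7, 4, 5, 10, 14, 8, 9, 6, 11, 12, 13, 3]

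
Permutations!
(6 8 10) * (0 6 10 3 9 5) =(10)(0 6 8 3 9 5) =[6, 1, 2, 9, 4, 0, 8, 7, 3, 5, 10]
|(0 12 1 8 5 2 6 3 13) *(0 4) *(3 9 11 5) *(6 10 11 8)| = 36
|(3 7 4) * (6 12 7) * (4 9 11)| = |(3 6 12 7 9 11 4)| = 7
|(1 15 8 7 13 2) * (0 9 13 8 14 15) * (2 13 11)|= |(0 9 11 2 1)(7 8)(14 15)|= 10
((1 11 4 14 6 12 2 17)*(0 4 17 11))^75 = (0 6 11)(1 14 2)(4 12 17) = [6, 14, 1, 3, 12, 5, 11, 7, 8, 9, 10, 0, 17, 13, 2, 15, 16, 4]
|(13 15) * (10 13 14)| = 4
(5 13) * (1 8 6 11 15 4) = (1 8 6 11 15 4)(5 13) = [0, 8, 2, 3, 1, 13, 11, 7, 6, 9, 10, 15, 12, 5, 14, 4]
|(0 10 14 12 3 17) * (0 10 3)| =|(0 3 17 10 14 12)| =6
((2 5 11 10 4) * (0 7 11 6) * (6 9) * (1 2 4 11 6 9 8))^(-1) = (0 6 7)(1 8 5 2)(10 11) = [6, 8, 1, 3, 4, 2, 7, 0, 5, 9, 11, 10]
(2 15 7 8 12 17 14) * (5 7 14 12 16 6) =(2 15 14)(5 7 8 16 6)(12 17) =[0, 1, 15, 3, 4, 7, 5, 8, 16, 9, 10, 11, 17, 13, 2, 14, 6, 12]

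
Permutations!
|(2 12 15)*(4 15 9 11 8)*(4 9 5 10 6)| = |(2 12 5 10 6 4 15)(8 9 11)| = 21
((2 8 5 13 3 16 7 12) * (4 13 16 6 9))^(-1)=[0, 1, 12, 13, 9, 8, 3, 16, 2, 6, 10, 11, 7, 4, 14, 15, 5]=(2 12 7 16 5 8)(3 13 4 9 6)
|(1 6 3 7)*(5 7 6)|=6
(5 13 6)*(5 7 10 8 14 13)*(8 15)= [0, 1, 2, 3, 4, 5, 7, 10, 14, 9, 15, 11, 12, 6, 13, 8]= (6 7 10 15 8 14 13)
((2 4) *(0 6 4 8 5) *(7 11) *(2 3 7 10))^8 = (0 8 10 7 4)(2 11 3 6 5) = [8, 1, 11, 6, 0, 2, 5, 4, 10, 9, 7, 3]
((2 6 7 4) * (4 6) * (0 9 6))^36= (9)= [0, 1, 2, 3, 4, 5, 6, 7, 8, 9]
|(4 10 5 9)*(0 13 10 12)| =|(0 13 10 5 9 4 12)| =7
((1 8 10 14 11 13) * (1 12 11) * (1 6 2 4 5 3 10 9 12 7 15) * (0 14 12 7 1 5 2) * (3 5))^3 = (1 7 10 13 9 3 11 8 15 12)(2 4) = [0, 7, 4, 11, 2, 5, 6, 10, 15, 3, 13, 8, 1, 9, 14, 12]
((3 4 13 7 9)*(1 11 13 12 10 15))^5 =(1 3)(4 11)(7 10)(9 15)(12 13) =[0, 3, 2, 1, 11, 5, 6, 10, 8, 15, 7, 4, 13, 12, 14, 9]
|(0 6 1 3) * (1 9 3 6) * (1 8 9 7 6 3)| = |(0 8 9 1 3)(6 7)| = 10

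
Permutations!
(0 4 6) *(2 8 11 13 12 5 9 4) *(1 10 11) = [2, 10, 8, 3, 6, 9, 0, 7, 1, 4, 11, 13, 5, 12] = (0 2 8 1 10 11 13 12 5 9 4 6)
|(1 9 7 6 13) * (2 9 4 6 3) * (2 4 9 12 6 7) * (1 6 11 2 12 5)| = |(1 9 12 11 2 5)(3 4 7)(6 13)| = 6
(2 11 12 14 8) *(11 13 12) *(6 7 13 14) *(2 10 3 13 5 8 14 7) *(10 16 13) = [0, 1, 7, 10, 4, 8, 2, 5, 16, 9, 3, 11, 6, 12, 14, 15, 13] = (2 7 5 8 16 13 12 6)(3 10)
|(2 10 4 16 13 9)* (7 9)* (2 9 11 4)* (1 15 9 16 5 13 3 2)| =35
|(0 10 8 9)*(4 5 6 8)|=|(0 10 4 5 6 8 9)|=7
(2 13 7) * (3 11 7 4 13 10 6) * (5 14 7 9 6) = (2 10 5 14 7)(3 11 9 6)(4 13) = [0, 1, 10, 11, 13, 14, 3, 2, 8, 6, 5, 9, 12, 4, 7]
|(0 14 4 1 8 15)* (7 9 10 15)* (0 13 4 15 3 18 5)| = 13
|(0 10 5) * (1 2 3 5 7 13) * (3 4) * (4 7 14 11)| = 28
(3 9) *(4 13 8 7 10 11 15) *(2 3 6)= (2 3 9 6)(4 13 8 7 10 11 15)= [0, 1, 3, 9, 13, 5, 2, 10, 7, 6, 11, 15, 12, 8, 14, 4]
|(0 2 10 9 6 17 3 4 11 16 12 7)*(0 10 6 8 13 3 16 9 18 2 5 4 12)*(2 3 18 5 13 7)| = 63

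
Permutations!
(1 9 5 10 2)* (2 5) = [0, 9, 1, 3, 4, 10, 6, 7, 8, 2, 5] = (1 9 2)(5 10)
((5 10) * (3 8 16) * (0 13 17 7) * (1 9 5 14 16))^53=(0 13 17 7)(1 16 5 8 14 9 3 10)=[13, 16, 2, 10, 4, 8, 6, 0, 14, 3, 1, 11, 12, 17, 9, 15, 5, 7]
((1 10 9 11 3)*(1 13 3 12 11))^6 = (13) = [0, 1, 2, 3, 4, 5, 6, 7, 8, 9, 10, 11, 12, 13]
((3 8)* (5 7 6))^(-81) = (3 8) = [0, 1, 2, 8, 4, 5, 6, 7, 3]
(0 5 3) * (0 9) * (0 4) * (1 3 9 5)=(0 1 3 5 9 4)=[1, 3, 2, 5, 0, 9, 6, 7, 8, 4]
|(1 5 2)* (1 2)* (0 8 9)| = 6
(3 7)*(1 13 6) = (1 13 6)(3 7) = [0, 13, 2, 7, 4, 5, 1, 3, 8, 9, 10, 11, 12, 6]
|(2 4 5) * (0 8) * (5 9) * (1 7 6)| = |(0 8)(1 7 6)(2 4 9 5)| = 12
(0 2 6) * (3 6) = [2, 1, 3, 6, 4, 5, 0] = (0 2 3 6)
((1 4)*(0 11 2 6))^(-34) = [2, 1, 0, 3, 4, 5, 11, 7, 8, 9, 10, 6] = (0 2)(6 11)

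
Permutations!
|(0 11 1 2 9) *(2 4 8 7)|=|(0 11 1 4 8 7 2 9)|=8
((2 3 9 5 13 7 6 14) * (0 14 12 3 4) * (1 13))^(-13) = [4, 6, 14, 1, 2, 7, 9, 3, 8, 13, 10, 11, 5, 12, 0] = (0 4 2 14)(1 6 9 13 12 5 7 3)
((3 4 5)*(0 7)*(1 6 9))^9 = (9)(0 7) = [7, 1, 2, 3, 4, 5, 6, 0, 8, 9]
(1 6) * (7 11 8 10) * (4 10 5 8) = (1 6)(4 10 7 11)(5 8) = [0, 6, 2, 3, 10, 8, 1, 11, 5, 9, 7, 4]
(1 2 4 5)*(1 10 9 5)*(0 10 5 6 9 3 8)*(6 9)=(0 10 3 8)(1 2 4)=[10, 2, 4, 8, 1, 5, 6, 7, 0, 9, 3]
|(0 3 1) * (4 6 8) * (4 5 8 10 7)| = 12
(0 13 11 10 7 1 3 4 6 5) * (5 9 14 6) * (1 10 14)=(0 13 11 14 6 9 1 3 4 5)(7 10)=[13, 3, 2, 4, 5, 0, 9, 10, 8, 1, 7, 14, 12, 11, 6]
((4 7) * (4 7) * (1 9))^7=[0, 9, 2, 3, 4, 5, 6, 7, 8, 1]=(1 9)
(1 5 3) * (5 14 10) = (1 14 10 5 3) = [0, 14, 2, 1, 4, 3, 6, 7, 8, 9, 5, 11, 12, 13, 10]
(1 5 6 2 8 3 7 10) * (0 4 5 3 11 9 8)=[4, 3, 0, 7, 5, 6, 2, 10, 11, 8, 1, 9]=(0 4 5 6 2)(1 3 7 10)(8 11 9)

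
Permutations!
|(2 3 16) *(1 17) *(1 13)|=3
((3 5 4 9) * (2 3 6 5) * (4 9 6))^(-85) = (2 3)(4 9 5 6) = [0, 1, 3, 2, 9, 6, 4, 7, 8, 5]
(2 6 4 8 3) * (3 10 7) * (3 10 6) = (2 3)(4 8 6)(7 10) = [0, 1, 3, 2, 8, 5, 4, 10, 6, 9, 7]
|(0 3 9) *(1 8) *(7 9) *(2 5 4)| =|(0 3 7 9)(1 8)(2 5 4)| =12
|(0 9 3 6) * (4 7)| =4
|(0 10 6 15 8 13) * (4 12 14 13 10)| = 20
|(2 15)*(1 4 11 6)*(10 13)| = 4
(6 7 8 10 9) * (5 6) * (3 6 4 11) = (3 6 7 8 10 9 5 4 11) = [0, 1, 2, 6, 11, 4, 7, 8, 10, 5, 9, 3]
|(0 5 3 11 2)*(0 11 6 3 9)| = 6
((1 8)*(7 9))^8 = (9) = [0, 1, 2, 3, 4, 5, 6, 7, 8, 9]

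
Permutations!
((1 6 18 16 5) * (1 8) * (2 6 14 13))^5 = [0, 18, 8, 3, 4, 2, 1, 7, 6, 9, 10, 11, 12, 5, 16, 15, 13, 17, 14] = (1 18 14 16 13 5 2 8 6)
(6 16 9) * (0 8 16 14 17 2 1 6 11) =(0 8 16 9 11)(1 6 14 17 2) =[8, 6, 1, 3, 4, 5, 14, 7, 16, 11, 10, 0, 12, 13, 17, 15, 9, 2]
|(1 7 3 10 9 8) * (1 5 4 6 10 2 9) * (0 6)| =11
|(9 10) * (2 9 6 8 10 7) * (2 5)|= |(2 9 7 5)(6 8 10)|= 12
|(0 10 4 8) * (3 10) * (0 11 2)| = |(0 3 10 4 8 11 2)| = 7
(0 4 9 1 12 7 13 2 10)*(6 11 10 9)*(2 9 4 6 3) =(0 6 11 10)(1 12 7 13 9)(2 4 3) =[6, 12, 4, 2, 3, 5, 11, 13, 8, 1, 0, 10, 7, 9]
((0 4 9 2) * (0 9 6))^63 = (2 9) = [0, 1, 9, 3, 4, 5, 6, 7, 8, 2]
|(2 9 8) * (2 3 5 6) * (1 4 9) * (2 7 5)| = 6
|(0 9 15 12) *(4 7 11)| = 12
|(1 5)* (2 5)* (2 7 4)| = |(1 7 4 2 5)| = 5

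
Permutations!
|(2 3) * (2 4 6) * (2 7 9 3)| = 5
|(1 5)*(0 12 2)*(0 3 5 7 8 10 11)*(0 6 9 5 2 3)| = |(0 12 3 2)(1 7 8 10 11 6 9 5)| = 8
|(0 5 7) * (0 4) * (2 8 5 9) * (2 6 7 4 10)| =9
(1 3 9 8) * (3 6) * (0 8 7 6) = [8, 0, 2, 9, 4, 5, 3, 6, 1, 7] = (0 8 1)(3 9 7 6)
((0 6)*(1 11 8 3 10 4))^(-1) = (0 6)(1 4 10 3 8 11) = [6, 4, 2, 8, 10, 5, 0, 7, 11, 9, 3, 1]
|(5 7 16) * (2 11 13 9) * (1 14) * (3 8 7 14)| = 28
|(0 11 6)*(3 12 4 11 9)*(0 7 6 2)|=|(0 9 3 12 4 11 2)(6 7)|=14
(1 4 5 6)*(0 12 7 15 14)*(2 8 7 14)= (0 12 14)(1 4 5 6)(2 8 7 15)= [12, 4, 8, 3, 5, 6, 1, 15, 7, 9, 10, 11, 14, 13, 0, 2]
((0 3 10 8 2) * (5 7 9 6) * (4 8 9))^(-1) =(0 2 8 4 7 5 6 9 10 3) =[2, 1, 8, 0, 7, 6, 9, 5, 4, 10, 3]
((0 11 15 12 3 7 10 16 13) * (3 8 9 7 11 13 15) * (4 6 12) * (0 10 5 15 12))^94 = [4, 1, 2, 3, 5, 9, 15, 8, 16, 12, 0, 11, 10, 6, 14, 7, 13] = (0 4 5 9 12 10)(6 15 7 8 16 13)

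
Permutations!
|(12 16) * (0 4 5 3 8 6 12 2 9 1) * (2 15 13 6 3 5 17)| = |(0 4 17 2 9 1)(3 8)(6 12 16 15 13)| = 30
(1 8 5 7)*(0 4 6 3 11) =(0 4 6 3 11)(1 8 5 7) =[4, 8, 2, 11, 6, 7, 3, 1, 5, 9, 10, 0]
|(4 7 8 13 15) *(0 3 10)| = |(0 3 10)(4 7 8 13 15)| = 15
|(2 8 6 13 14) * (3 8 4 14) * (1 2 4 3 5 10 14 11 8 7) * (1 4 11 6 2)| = |(2 3 7 4 6 13 5 10 14 11 8)| = 11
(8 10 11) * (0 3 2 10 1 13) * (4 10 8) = (0 3 2 8 1 13)(4 10 11) = [3, 13, 8, 2, 10, 5, 6, 7, 1, 9, 11, 4, 12, 0]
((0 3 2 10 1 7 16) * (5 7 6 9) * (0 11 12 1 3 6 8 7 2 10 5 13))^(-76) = (1 7 11)(8 16 12) = [0, 7, 2, 3, 4, 5, 6, 11, 16, 9, 10, 1, 8, 13, 14, 15, 12]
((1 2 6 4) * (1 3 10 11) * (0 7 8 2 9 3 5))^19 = [4, 11, 7, 9, 2, 6, 8, 5, 0, 1, 3, 10] = (0 4 2 7 5 6 8)(1 11 10 3 9)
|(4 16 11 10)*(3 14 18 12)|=|(3 14 18 12)(4 16 11 10)|=4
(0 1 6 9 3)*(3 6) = [1, 3, 2, 0, 4, 5, 9, 7, 8, 6] = (0 1 3)(6 9)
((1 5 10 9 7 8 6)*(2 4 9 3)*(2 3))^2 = (1 10 4 7 6 5 2 9 8) = [0, 10, 9, 3, 7, 2, 5, 6, 1, 8, 4]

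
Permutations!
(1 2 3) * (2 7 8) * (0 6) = (0 6)(1 7 8 2 3) = [6, 7, 3, 1, 4, 5, 0, 8, 2]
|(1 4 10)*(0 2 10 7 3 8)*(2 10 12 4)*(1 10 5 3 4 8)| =|(0 5 3 1 2 12 8)(4 7)| =14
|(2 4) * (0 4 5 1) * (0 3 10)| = 7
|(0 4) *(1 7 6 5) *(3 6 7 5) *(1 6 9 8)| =|(0 4)(1 5 6 3 9 8)| =6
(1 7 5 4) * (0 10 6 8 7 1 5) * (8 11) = [10, 1, 2, 3, 5, 4, 11, 0, 7, 9, 6, 8] = (0 10 6 11 8 7)(4 5)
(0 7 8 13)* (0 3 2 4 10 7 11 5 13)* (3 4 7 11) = (0 3 2 7 8)(4 10 11 5 13) = [3, 1, 7, 2, 10, 13, 6, 8, 0, 9, 11, 5, 12, 4]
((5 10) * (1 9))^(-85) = [0, 9, 2, 3, 4, 10, 6, 7, 8, 1, 5] = (1 9)(5 10)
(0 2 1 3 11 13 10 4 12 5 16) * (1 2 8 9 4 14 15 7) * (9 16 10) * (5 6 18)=(0 8 16)(1 3 11 13 9 4 12 6 18 5 10 14 15 7)=[8, 3, 2, 11, 12, 10, 18, 1, 16, 4, 14, 13, 6, 9, 15, 7, 0, 17, 5]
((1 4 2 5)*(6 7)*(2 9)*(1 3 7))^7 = (1 6 7 3 5 2 9 4) = [0, 6, 9, 5, 1, 2, 7, 3, 8, 4]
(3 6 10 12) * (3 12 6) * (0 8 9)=[8, 1, 2, 3, 4, 5, 10, 7, 9, 0, 6, 11, 12]=(12)(0 8 9)(6 10)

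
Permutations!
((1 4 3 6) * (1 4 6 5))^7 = (1 4 5 6 3) = [0, 4, 2, 1, 5, 6, 3]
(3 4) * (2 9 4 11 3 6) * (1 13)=(1 13)(2 9 4 6)(3 11)=[0, 13, 9, 11, 6, 5, 2, 7, 8, 4, 10, 3, 12, 1]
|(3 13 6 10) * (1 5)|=4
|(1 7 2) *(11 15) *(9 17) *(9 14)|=6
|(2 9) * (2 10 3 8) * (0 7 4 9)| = 8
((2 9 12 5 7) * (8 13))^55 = (8 13) = [0, 1, 2, 3, 4, 5, 6, 7, 13, 9, 10, 11, 12, 8]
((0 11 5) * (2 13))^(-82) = (13)(0 5 11) = [5, 1, 2, 3, 4, 11, 6, 7, 8, 9, 10, 0, 12, 13]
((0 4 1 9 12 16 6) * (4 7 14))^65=(0 14 1 12 6 7 4 9 16)=[14, 12, 2, 3, 9, 5, 7, 4, 8, 16, 10, 11, 6, 13, 1, 15, 0]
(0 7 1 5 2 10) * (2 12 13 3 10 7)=(0 2 7 1 5 12 13 3 10)=[2, 5, 7, 10, 4, 12, 6, 1, 8, 9, 0, 11, 13, 3]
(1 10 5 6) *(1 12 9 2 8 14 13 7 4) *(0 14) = [14, 10, 8, 3, 1, 6, 12, 4, 0, 2, 5, 11, 9, 7, 13] = (0 14 13 7 4 1 10 5 6 12 9 2 8)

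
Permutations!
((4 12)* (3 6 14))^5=[0, 1, 2, 14, 12, 5, 3, 7, 8, 9, 10, 11, 4, 13, 6]=(3 14 6)(4 12)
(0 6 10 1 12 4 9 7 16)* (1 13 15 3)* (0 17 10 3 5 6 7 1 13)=[7, 12, 2, 13, 9, 6, 3, 16, 8, 1, 0, 11, 4, 15, 14, 5, 17, 10]=(0 7 16 17 10)(1 12 4 9)(3 13 15 5 6)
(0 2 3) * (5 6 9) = [2, 1, 3, 0, 4, 6, 9, 7, 8, 5] = (0 2 3)(5 6 9)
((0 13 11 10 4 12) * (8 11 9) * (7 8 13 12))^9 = (0 12)(4 10 11 8 7)(9 13) = [12, 1, 2, 3, 10, 5, 6, 4, 7, 13, 11, 8, 0, 9]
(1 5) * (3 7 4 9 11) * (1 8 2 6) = [0, 5, 6, 7, 9, 8, 1, 4, 2, 11, 10, 3] = (1 5 8 2 6)(3 7 4 9 11)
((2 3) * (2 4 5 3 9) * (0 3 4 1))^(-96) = (9) = [0, 1, 2, 3, 4, 5, 6, 7, 8, 9]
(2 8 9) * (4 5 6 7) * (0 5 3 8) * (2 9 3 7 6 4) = (9)(0 5 4 7 2)(3 8) = [5, 1, 0, 8, 7, 4, 6, 2, 3, 9]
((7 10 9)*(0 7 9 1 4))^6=(0 7 10 1 4)=[7, 4, 2, 3, 0, 5, 6, 10, 8, 9, 1]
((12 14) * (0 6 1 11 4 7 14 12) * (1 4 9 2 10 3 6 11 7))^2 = [9, 14, 3, 4, 7, 5, 1, 0, 8, 10, 6, 2, 12, 13, 11] = (0 9 10 6 1 14 11 2 3 4 7)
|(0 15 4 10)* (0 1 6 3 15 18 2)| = |(0 18 2)(1 6 3 15 4 10)| = 6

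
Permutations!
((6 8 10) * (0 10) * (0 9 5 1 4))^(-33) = (0 4 1 5 9 8 6 10) = [4, 5, 2, 3, 1, 9, 10, 7, 6, 8, 0]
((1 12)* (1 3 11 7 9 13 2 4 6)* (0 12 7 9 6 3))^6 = (13) = [0, 1, 2, 3, 4, 5, 6, 7, 8, 9, 10, 11, 12, 13]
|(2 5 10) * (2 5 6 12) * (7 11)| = |(2 6 12)(5 10)(7 11)| = 6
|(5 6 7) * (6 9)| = 4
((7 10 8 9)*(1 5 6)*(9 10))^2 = [0, 6, 2, 3, 4, 1, 5, 7, 8, 9, 10] = (10)(1 6 5)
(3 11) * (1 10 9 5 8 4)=[0, 10, 2, 11, 1, 8, 6, 7, 4, 5, 9, 3]=(1 10 9 5 8 4)(3 11)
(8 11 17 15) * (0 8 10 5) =[8, 1, 2, 3, 4, 0, 6, 7, 11, 9, 5, 17, 12, 13, 14, 10, 16, 15] =(0 8 11 17 15 10 5)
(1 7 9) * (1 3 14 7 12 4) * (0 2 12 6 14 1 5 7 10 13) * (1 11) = (0 2 12 4 5 7 9 3 11 1 6 14 10 13) = [2, 6, 12, 11, 5, 7, 14, 9, 8, 3, 13, 1, 4, 0, 10]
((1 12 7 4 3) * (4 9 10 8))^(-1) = (1 3 4 8 10 9 7 12) = [0, 3, 2, 4, 8, 5, 6, 12, 10, 7, 9, 11, 1]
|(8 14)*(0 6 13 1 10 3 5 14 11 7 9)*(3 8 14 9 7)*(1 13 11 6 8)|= 14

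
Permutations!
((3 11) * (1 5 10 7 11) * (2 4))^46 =(1 11 10)(3 7 5) =[0, 11, 2, 7, 4, 3, 6, 5, 8, 9, 1, 10]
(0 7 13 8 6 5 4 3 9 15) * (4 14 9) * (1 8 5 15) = [7, 8, 2, 4, 3, 14, 15, 13, 6, 1, 10, 11, 12, 5, 9, 0] = (0 7 13 5 14 9 1 8 6 15)(3 4)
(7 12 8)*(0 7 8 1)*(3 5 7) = [3, 0, 2, 5, 4, 7, 6, 12, 8, 9, 10, 11, 1] = (0 3 5 7 12 1)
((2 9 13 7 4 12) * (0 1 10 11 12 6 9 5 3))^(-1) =[3, 0, 12, 5, 7, 2, 4, 13, 8, 6, 1, 10, 11, 9] =(0 3 5 2 12 11 10 1)(4 7 13 9 6)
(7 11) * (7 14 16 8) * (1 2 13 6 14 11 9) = (1 2 13 6 14 16 8 7 9) = [0, 2, 13, 3, 4, 5, 14, 9, 7, 1, 10, 11, 12, 6, 16, 15, 8]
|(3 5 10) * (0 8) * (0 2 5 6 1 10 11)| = 20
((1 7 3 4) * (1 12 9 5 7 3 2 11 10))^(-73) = (1 2 9 3 11 5 4 10 7 12) = [0, 2, 9, 11, 10, 4, 6, 12, 8, 3, 7, 5, 1]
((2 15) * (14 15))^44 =(2 15 14) =[0, 1, 15, 3, 4, 5, 6, 7, 8, 9, 10, 11, 12, 13, 2, 14]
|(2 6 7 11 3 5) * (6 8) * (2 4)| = 8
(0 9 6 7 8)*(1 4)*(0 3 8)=[9, 4, 2, 8, 1, 5, 7, 0, 3, 6]=(0 9 6 7)(1 4)(3 8)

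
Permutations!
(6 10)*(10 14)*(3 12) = [0, 1, 2, 12, 4, 5, 14, 7, 8, 9, 6, 11, 3, 13, 10] = (3 12)(6 14 10)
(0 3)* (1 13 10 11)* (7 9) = (0 3)(1 13 10 11)(7 9) = [3, 13, 2, 0, 4, 5, 6, 9, 8, 7, 11, 1, 12, 10]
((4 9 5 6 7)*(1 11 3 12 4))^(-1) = (1 7 6 5 9 4 12 3 11) = [0, 7, 2, 11, 12, 9, 5, 6, 8, 4, 10, 1, 3]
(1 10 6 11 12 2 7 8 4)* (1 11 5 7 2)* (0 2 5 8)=[2, 10, 5, 3, 11, 7, 8, 0, 4, 9, 6, 12, 1]=(0 2 5 7)(1 10 6 8 4 11 12)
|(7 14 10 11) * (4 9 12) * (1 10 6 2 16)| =24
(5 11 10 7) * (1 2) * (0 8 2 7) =(0 8 2 1 7 5 11 10) =[8, 7, 1, 3, 4, 11, 6, 5, 2, 9, 0, 10]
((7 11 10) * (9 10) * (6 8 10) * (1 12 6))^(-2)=[0, 11, 2, 3, 4, 5, 1, 8, 12, 7, 6, 10, 9]=(1 11 10 6)(7 8 12 9)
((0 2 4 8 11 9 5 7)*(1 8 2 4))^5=(0 11 4 9 2 5 1 7 8)=[11, 7, 5, 3, 9, 1, 6, 8, 0, 2, 10, 4]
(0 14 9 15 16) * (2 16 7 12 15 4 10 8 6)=(0 14 9 4 10 8 6 2 16)(7 12 15)=[14, 1, 16, 3, 10, 5, 2, 12, 6, 4, 8, 11, 15, 13, 9, 7, 0]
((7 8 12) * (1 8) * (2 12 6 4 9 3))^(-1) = (1 7 12 2 3 9 4 6 8) = [0, 7, 3, 9, 6, 5, 8, 12, 1, 4, 10, 11, 2]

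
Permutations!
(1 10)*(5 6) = (1 10)(5 6) = [0, 10, 2, 3, 4, 6, 5, 7, 8, 9, 1]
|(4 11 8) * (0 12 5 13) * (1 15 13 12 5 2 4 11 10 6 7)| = 22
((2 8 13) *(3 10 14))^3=[0, 1, 2, 3, 4, 5, 6, 7, 8, 9, 10, 11, 12, 13, 14]=(14)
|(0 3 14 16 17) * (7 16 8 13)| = 8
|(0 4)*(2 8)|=|(0 4)(2 8)|=2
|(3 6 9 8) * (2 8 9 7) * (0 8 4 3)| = |(9)(0 8)(2 4 3 6 7)| = 10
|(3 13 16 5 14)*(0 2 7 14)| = |(0 2 7 14 3 13 16 5)| = 8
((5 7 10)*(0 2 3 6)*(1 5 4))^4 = (1 4 10 7 5) = [0, 4, 2, 3, 10, 1, 6, 5, 8, 9, 7]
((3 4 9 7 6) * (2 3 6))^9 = [0, 1, 7, 2, 3, 5, 6, 9, 8, 4] = (2 7 9 4 3)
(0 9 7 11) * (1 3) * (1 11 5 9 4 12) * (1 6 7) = (0 4 12 6 7 5 9 1 3 11) = [4, 3, 2, 11, 12, 9, 7, 5, 8, 1, 10, 0, 6]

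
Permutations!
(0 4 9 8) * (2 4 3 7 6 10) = (0 3 7 6 10 2 4 9 8) = [3, 1, 4, 7, 9, 5, 10, 6, 0, 8, 2]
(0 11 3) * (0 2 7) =(0 11 3 2 7) =[11, 1, 7, 2, 4, 5, 6, 0, 8, 9, 10, 3]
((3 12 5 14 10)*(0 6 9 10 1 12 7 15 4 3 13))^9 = (0 13 10 9 6)(1 12 5 14)(3 7 15 4) = [13, 12, 2, 7, 3, 14, 0, 15, 8, 6, 9, 11, 5, 10, 1, 4]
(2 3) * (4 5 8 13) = (2 3)(4 5 8 13) = [0, 1, 3, 2, 5, 8, 6, 7, 13, 9, 10, 11, 12, 4]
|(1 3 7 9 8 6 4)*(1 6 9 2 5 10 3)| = |(2 5 10 3 7)(4 6)(8 9)| = 10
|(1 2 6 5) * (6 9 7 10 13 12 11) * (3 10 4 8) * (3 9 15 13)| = |(1 2 15 13 12 11 6 5)(3 10)(4 8 9 7)| = 8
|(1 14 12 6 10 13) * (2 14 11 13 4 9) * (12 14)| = |(14)(1 11 13)(2 12 6 10 4 9)| = 6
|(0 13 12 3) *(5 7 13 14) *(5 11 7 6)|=14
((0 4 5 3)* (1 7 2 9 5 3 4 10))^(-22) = (0 9 10 5 1 4 7 3 2) = [9, 4, 0, 2, 7, 1, 6, 3, 8, 10, 5]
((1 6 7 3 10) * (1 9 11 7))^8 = [0, 1, 2, 11, 4, 5, 6, 9, 8, 3, 7, 10] = (3 11 10 7 9)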